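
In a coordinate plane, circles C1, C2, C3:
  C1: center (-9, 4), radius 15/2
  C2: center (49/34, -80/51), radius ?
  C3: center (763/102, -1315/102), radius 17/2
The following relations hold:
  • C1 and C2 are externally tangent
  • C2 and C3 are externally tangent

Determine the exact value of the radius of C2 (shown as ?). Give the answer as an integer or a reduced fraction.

1. [ext C1·C2]  r_C2² + 15r_C2 − 754/9 = 0  ⇒  r_C2 = 13/3 (r>0 drops 1)
2. [ext C2·C3]  r_C2² + 17r_C2 − 832/9 = 0  ⇒  r_C2 = 13/3 (r>0 drops 1)

13/3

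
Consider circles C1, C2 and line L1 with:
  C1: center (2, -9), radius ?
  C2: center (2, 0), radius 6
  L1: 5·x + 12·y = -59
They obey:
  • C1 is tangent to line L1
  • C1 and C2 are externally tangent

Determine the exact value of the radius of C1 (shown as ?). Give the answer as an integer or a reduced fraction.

3

1. [C1‖L1]  r_C1² − 9 = 0  ⇒  r_C1 = 3 (r>0 drops 1)
2. [ext C1·C2]  r_C1² + 12r_C1 − 45 = 0  ⇒  r_C1 = 3 (r>0 drops 1)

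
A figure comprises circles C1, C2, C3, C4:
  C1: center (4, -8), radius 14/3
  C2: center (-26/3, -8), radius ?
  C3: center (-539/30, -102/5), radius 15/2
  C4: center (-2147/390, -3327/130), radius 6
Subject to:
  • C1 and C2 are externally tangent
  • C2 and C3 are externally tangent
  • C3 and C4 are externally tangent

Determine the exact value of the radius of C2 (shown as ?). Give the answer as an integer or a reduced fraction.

1. [ext C1·C2]  r_C2² + (28/3)r_C2 − 416/3 = 0  ⇒  r_C2 = 8 (r>0 drops 1)
2. [ext C2·C3]  r_C2² + 15r_C2 − 184 = 0  ⇒  r_C2 = 8 (r>0 drops 1)

8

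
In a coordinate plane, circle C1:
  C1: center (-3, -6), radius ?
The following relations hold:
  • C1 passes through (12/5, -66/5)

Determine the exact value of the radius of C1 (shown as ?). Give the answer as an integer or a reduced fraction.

9

1. [C1∋P]  r_C1² − 81 = 0  ⇒  r_C1 = 9 (r>0 drops 1)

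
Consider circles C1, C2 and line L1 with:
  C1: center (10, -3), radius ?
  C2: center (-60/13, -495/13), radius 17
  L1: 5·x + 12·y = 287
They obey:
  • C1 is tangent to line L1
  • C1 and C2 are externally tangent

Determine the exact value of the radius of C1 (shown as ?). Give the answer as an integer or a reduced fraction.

1. [C1‖L1]  r_C1² − 441 = 0  ⇒  r_C1 = 21 (r>0 drops 1)
2. [ext C1·C2]  r_C1² + 34r_C1 − 1155 = 0  ⇒  r_C1 = 21 (r>0 drops 1)

21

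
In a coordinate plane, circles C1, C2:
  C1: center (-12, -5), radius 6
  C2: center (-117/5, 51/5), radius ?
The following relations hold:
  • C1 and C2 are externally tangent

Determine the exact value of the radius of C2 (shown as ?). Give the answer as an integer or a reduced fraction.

13

1. [ext C1·C2]  r_C2² + 12r_C2 − 325 = 0  ⇒  r_C2 = 13 (r>0 drops 1)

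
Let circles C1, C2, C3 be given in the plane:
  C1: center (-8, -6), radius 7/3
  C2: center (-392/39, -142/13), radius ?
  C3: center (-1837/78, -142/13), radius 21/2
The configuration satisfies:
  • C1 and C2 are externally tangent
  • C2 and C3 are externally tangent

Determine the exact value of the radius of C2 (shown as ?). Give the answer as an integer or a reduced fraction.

3

1. [ext C1·C2]  r_C2² + (14/3)r_C2 − 23 = 0  ⇒  r_C2 = 3 (r>0 drops 1)
2. [ext C2·C3]  r_C2² + 21r_C2 − 72 = 0  ⇒  r_C2 = 3 (r>0 drops 1)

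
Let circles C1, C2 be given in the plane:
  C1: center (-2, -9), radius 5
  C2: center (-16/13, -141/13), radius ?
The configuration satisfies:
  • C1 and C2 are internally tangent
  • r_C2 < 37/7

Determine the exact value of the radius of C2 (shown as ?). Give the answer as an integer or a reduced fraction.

1. [int C1,C2]  r_C2² − 10r_C2 + 21 = 0  ⇒  r_C2 = 3 or 7
2. given r_C2 < 37/7: keep 3

3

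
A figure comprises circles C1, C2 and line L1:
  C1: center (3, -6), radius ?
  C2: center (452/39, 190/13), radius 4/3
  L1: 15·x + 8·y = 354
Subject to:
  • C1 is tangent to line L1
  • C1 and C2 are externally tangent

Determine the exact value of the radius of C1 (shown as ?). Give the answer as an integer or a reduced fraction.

21

1. [C1‖L1]  r_C1² − 441 = 0  ⇒  r_C1 = 21 (r>0 drops 1)
2. [ext C1·C2]  r_C1² + (8/3)r_C1 − 497 = 0  ⇒  r_C1 = 21 (r>0 drops 1)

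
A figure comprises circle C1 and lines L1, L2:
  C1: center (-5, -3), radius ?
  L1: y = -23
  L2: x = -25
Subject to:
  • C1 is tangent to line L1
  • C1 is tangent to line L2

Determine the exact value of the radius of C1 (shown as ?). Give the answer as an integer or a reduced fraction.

20

1. [C1‖L1]  r_C1² − 400 = 0  ⇒  r_C1 = 20 (r>0 drops 1)
2. [C1‖L2]  r_C1² − 400 = 0  ⇒  r_C1 = 20 (r>0 drops 1)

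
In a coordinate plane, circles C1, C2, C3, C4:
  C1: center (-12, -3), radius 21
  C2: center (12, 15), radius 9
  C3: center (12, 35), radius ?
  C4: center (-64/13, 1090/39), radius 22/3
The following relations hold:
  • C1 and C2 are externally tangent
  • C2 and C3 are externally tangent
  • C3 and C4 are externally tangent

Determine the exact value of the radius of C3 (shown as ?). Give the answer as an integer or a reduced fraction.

11

1. [ext C2·C3]  r_C3² + 18r_C3 − 319 = 0  ⇒  r_C3 = 11 (r>0 drops 1)
2. [ext C3·C4]  r_C3² + (44/3)r_C3 − 847/3 = 0  ⇒  r_C3 = 11 (r>0 drops 1)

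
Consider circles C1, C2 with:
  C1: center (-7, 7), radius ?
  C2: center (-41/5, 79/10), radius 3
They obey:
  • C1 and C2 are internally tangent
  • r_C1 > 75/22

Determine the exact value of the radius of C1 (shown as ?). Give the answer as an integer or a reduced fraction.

1. [int C1,C2]  r_C1² − 6r_C1 + 27/4 = 0  ⇒  r_C1 = 3/2 or 9/2
2. given r_C1 > 75/22: keep 9/2

9/2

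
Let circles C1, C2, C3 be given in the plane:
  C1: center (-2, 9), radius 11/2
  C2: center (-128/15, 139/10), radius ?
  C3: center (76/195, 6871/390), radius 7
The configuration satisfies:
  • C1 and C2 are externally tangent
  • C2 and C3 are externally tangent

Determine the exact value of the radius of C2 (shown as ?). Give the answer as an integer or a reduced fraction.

8/3

1. [ext C1·C2]  r_C2² + 11r_C2 − 328/9 = 0  ⇒  r_C2 = 8/3 (r>0 drops 1)
2. [ext C2·C3]  r_C2² + 14r_C2 − 400/9 = 0  ⇒  r_C2 = 8/3 (r>0 drops 1)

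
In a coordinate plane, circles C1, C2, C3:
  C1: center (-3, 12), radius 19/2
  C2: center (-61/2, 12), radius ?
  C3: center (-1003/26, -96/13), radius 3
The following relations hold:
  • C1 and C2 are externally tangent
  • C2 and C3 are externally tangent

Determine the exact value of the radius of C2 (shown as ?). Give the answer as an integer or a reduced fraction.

18

1. [ext C1·C2]  r_C2² + 19r_C2 − 666 = 0  ⇒  r_C2 = 18 (r>0 drops 1)
2. [ext C2·C3]  r_C2² + 6r_C2 − 432 = 0  ⇒  r_C2 = 18 (r>0 drops 1)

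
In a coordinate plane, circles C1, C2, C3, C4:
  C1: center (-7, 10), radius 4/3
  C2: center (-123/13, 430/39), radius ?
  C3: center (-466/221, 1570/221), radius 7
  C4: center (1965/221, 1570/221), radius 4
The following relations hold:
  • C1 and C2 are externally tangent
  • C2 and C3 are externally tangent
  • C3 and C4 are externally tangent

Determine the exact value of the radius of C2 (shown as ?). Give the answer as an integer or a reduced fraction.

4/3

1. [ext C1·C2]  r_C2² + (8/3)r_C2 − 16/3 = 0  ⇒  r_C2 = 4/3 (r>0 drops 1)
2. [ext C2·C3]  r_C2² + 14r_C2 − 184/9 = 0  ⇒  r_C2 = 4/3 (r>0 drops 1)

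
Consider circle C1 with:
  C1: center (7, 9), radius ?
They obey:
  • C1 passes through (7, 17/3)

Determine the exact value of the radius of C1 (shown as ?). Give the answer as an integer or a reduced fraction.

10/3

1. [C1∋P]  r_C1² − 100/9 = 0  ⇒  r_C1 = 10/3 (r>0 drops 1)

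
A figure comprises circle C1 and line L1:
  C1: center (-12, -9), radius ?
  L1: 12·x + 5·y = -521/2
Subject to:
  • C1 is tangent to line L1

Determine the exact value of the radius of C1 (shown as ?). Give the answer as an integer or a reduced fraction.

1. [C1‖L1]  r_C1² − 121/4 = 0  ⇒  r_C1 = 11/2 (r>0 drops 1)

11/2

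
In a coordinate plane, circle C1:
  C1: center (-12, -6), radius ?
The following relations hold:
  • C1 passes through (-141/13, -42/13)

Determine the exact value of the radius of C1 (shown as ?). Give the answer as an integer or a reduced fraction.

1. [C1∋P]  r_C1² − 9 = 0  ⇒  r_C1 = 3 (r>0 drops 1)

3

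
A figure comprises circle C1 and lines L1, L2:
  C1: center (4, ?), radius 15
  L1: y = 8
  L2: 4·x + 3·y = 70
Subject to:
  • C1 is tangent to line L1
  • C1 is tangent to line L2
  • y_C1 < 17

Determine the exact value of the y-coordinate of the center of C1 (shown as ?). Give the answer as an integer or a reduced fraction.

-7

1. [C1‖L1]  y_C1² − 16y_C1 − 161 = 0  ⇒  y_C1 = -7 or 23
2. [C1‖L2]  y_C1² − 36y_C1 − 301 = 0  ⇒  y_C1 = -7 or 43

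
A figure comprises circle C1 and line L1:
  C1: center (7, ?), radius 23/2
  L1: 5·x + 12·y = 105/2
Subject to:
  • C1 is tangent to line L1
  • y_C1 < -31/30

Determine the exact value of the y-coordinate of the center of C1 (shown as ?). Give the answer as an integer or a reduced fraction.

1. [C1‖L1]  y_C1² − (35/12)y_C1 − 1837/12 = 0  ⇒  y_C1 = -11 or 167/12
2. given y_C1 < -31/30: keep -11

-11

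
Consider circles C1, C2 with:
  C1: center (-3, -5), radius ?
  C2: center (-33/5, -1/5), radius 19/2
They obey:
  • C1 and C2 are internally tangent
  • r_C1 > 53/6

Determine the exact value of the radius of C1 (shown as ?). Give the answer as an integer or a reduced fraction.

1. [int C1,C2]  r_C1² − 19r_C1 + 217/4 = 0  ⇒  r_C1 = 7/2 or 31/2
2. given r_C1 > 53/6: keep 31/2

31/2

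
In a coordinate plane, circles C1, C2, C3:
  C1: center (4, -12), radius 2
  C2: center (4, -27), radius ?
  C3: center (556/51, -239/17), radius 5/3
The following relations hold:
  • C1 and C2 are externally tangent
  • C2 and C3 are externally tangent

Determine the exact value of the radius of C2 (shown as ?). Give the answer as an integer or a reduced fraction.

1. [ext C1·C2]  r_C2² + 4r_C2 − 221 = 0  ⇒  r_C2 = 13 (r>0 drops 1)
2. [ext C2·C3]  r_C2² + (10/3)r_C2 − 637/3 = 0  ⇒  r_C2 = 13 (r>0 drops 1)

13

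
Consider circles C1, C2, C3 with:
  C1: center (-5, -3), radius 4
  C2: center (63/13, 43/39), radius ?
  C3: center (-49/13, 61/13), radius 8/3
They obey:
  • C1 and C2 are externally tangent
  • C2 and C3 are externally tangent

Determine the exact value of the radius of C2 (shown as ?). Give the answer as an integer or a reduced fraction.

1. [ext C1·C2]  r_C2² + 8r_C2 − 880/9 = 0  ⇒  r_C2 = 20/3 (r>0 drops 1)
2. [ext C2·C3]  r_C2² + (16/3)r_C2 − 80 = 0  ⇒  r_C2 = 20/3 (r>0 drops 1)

20/3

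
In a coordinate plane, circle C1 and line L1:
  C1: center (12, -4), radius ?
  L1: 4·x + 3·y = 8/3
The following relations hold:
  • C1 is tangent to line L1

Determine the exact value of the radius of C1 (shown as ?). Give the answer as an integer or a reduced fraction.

20/3

1. [C1‖L1]  r_C1² − 400/9 = 0  ⇒  r_C1 = 20/3 (r>0 drops 1)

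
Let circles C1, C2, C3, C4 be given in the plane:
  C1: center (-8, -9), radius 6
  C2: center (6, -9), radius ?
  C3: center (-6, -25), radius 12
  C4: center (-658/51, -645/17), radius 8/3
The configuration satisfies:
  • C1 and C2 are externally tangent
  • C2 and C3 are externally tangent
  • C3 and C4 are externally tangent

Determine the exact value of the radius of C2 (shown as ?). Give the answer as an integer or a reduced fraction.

8

1. [ext C1·C2]  r_C2² + 12r_C2 − 160 = 0  ⇒  r_C2 = 8 (r>0 drops 1)
2. [ext C2·C3]  r_C2² + 24r_C2 − 256 = 0  ⇒  r_C2 = 8 (r>0 drops 1)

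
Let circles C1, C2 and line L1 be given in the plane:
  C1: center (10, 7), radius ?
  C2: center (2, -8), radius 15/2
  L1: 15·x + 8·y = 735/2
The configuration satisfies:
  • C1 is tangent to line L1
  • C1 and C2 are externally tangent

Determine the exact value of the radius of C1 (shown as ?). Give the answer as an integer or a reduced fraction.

1. [C1‖L1]  r_C1² − 361/4 = 0  ⇒  r_C1 = 19/2 (r>0 drops 1)
2. [ext C1·C2]  r_C1² + 15r_C1 − 931/4 = 0  ⇒  r_C1 = 19/2 (r>0 drops 1)

19/2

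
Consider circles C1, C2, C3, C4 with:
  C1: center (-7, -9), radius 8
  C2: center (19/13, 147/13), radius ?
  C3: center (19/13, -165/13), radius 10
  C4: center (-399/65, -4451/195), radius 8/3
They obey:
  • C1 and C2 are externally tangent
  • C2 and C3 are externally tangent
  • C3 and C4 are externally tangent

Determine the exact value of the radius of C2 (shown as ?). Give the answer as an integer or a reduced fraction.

14

1. [ext C1·C2]  r_C2² + 16r_C2 − 420 = 0  ⇒  r_C2 = 14 (r>0 drops 1)
2. [ext C2·C3]  r_C2² + 20r_C2 − 476 = 0  ⇒  r_C2 = 14 (r>0 drops 1)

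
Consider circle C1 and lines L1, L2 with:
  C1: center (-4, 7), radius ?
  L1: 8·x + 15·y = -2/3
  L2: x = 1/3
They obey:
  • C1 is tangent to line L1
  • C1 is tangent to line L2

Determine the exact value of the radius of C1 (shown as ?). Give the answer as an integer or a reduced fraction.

13/3

1. [C1‖L1]  r_C1² − 169/9 = 0  ⇒  r_C1 = 13/3 (r>0 drops 1)
2. [C1‖L2]  r_C1² − 169/9 = 0  ⇒  r_C1 = 13/3 (r>0 drops 1)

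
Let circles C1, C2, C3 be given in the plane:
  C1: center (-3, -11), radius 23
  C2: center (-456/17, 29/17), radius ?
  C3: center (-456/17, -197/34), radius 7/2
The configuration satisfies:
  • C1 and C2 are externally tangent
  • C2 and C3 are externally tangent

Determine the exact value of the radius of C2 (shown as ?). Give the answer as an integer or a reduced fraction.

1. [ext C1·C2]  r_C2² + 46r_C2 − 200 = 0  ⇒  r_C2 = 4 (r>0 drops 1)
2. [ext C2·C3]  r_C2² + 7r_C2 − 44 = 0  ⇒  r_C2 = 4 (r>0 drops 1)

4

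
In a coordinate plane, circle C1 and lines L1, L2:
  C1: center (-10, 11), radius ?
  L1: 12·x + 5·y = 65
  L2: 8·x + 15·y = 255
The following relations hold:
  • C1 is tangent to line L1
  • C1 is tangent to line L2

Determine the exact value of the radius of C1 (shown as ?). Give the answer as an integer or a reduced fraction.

10

1. [C1‖L1]  r_C1² − 100 = 0  ⇒  r_C1 = 10 (r>0 drops 1)
2. [C1‖L2]  r_C1² − 100 = 0  ⇒  r_C1 = 10 (r>0 drops 1)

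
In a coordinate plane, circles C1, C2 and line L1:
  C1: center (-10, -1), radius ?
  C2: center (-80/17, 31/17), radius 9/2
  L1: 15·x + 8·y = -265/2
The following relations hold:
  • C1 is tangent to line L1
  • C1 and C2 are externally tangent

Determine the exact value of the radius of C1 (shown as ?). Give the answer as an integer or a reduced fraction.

3/2

1. [C1‖L1]  r_C1² − 9/4 = 0  ⇒  r_C1 = 3/2 (r>0 drops 1)
2. [ext C1·C2]  r_C1² + 9r_C1 − 63/4 = 0  ⇒  r_C1 = 3/2 (r>0 drops 1)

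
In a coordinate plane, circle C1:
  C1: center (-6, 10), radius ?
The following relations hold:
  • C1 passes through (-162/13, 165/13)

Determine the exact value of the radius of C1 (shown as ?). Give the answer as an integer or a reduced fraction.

7

1. [C1∋P]  r_C1² − 49 = 0  ⇒  r_C1 = 7 (r>0 drops 1)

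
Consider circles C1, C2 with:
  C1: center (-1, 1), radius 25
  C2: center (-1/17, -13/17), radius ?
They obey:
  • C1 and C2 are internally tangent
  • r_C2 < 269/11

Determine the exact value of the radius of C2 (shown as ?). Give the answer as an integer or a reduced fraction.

23

1. [int C1,C2]  r_C2² − 50r_C2 + 621 = 0  ⇒  r_C2 = 23 or 27
2. given r_C2 < 269/11: keep 23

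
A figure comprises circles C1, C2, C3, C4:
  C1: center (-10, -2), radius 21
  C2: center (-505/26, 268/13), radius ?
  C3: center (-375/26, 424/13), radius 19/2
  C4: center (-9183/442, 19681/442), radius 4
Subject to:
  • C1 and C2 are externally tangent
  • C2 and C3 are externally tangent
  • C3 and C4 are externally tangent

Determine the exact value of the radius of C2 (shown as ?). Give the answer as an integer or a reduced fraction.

7/2

1. [ext C1·C2]  r_C2² + 42r_C2 − 637/4 = 0  ⇒  r_C2 = 7/2 (r>0 drops 1)
2. [ext C2·C3]  r_C2² + 19r_C2 − 315/4 = 0  ⇒  r_C2 = 7/2 (r>0 drops 1)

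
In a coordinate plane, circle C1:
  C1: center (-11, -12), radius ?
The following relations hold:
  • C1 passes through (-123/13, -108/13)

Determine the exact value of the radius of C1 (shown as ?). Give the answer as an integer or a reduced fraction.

1. [C1∋P]  r_C1² − 16 = 0  ⇒  r_C1 = 4 (r>0 drops 1)

4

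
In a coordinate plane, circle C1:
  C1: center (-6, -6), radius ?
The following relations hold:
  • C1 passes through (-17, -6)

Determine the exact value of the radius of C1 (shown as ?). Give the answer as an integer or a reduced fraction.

1. [C1∋P]  r_C1² − 121 = 0  ⇒  r_C1 = 11 (r>0 drops 1)

11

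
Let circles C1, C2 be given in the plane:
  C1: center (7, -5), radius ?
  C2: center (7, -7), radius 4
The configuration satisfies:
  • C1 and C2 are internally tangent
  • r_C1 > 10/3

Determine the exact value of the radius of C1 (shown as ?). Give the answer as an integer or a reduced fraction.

6

1. [int C1,C2]  r_C1² − 8r_C1 + 12 = 0  ⇒  r_C1 = 2 or 6
2. given r_C1 > 10/3: keep 6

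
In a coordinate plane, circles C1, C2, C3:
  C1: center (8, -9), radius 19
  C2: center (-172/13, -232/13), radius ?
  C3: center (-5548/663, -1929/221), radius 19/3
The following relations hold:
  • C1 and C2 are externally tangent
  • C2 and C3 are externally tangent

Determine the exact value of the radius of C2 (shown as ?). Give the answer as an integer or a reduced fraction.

4

1. [ext C1·C2]  r_C2² + 38r_C2 − 168 = 0  ⇒  r_C2 = 4 (r>0 drops 1)
2. [ext C2·C3]  r_C2² + (38/3)r_C2 − 200/3 = 0  ⇒  r_C2 = 4 (r>0 drops 1)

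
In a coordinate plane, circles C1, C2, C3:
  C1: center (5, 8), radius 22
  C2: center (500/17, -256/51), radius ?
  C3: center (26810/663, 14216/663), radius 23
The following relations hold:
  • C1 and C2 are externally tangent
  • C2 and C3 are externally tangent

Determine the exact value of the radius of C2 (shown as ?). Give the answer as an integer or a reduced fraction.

1. [ext C1·C2]  r_C2² + 44r_C2 − 2533/9 = 0  ⇒  r_C2 = 17/3 (r>0 drops 1)
2. [ext C2·C3]  r_C2² + 46r_C2 − 2635/9 = 0  ⇒  r_C2 = 17/3 (r>0 drops 1)

17/3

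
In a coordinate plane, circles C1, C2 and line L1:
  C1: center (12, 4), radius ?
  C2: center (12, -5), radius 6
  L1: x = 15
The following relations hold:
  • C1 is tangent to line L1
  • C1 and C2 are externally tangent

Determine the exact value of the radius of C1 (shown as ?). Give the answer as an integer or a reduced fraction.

1. [C1‖L1]  r_C1² − 9 = 0  ⇒  r_C1 = 3 (r>0 drops 1)
2. [ext C1·C2]  r_C1² + 12r_C1 − 45 = 0  ⇒  r_C1 = 3 (r>0 drops 1)

3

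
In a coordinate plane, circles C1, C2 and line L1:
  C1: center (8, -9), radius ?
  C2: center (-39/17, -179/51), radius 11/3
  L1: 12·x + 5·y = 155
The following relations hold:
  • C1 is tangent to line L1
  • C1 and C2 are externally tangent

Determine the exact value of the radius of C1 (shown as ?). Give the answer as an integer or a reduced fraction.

1. [C1‖L1]  r_C1² − 64 = 0  ⇒  r_C1 = 8 (r>0 drops 1)
2. [ext C1·C2]  r_C1² + (22/3)r_C1 − 368/3 = 0  ⇒  r_C1 = 8 (r>0 drops 1)

8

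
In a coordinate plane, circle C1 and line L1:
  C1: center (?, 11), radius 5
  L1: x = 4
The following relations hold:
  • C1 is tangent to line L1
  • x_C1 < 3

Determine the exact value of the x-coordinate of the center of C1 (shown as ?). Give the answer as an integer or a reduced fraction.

-1

1. [C1‖L1]  x_C1² − 8x_C1 − 9 = 0  ⇒  x_C1 = -1 or 9
2. given x_C1 < 3: keep -1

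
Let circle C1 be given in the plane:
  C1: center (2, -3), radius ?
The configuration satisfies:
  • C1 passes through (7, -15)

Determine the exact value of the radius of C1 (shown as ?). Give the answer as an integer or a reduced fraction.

1. [C1∋P]  r_C1² − 169 = 0  ⇒  r_C1 = 13 (r>0 drops 1)

13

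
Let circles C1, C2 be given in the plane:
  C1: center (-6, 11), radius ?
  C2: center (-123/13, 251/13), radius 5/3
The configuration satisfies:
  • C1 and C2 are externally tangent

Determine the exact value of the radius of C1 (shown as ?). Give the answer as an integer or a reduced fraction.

22/3

1. [ext C1·C2]  r_C1² + (10/3)r_C1 − 704/9 = 0  ⇒  r_C1 = 22/3 (r>0 drops 1)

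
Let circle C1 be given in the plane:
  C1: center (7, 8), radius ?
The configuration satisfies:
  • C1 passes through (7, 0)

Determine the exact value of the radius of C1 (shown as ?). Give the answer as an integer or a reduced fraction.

8

1. [C1∋P]  r_C1² − 64 = 0  ⇒  r_C1 = 8 (r>0 drops 1)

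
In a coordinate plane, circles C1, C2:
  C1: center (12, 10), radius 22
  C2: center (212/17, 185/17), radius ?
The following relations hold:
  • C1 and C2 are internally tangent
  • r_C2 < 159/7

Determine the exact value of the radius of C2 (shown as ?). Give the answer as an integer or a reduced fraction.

1. [int C1,C2]  r_C2² − 44r_C2 + 483 = 0  ⇒  r_C2 = 21 or 23
2. given r_C2 < 159/7: keep 21

21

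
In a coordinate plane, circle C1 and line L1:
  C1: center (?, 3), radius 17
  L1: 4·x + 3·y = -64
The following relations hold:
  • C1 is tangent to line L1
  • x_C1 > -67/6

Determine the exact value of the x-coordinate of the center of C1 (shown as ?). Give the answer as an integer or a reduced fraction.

1. [C1‖L1]  x_C1² + (73/2)x_C1 − 237/2 = 0  ⇒  x_C1 = -79/2 or 3
2. given x_C1 > -67/6: keep 3

3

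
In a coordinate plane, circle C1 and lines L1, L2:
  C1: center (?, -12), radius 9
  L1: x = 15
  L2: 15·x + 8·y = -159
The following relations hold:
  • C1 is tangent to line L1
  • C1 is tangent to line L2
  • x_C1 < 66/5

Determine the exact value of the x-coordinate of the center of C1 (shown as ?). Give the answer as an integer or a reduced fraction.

6

1. [C1‖L1]  x_C1² − 30x_C1 + 144 = 0  ⇒  x_C1 = 6 or 24
2. [C1‖L2]  x_C1² + (42/5)x_C1 − 432/5 = 0  ⇒  x_C1 = -72/5 or 6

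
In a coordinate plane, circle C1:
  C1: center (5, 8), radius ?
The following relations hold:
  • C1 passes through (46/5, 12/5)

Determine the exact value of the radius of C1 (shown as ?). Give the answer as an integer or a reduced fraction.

7

1. [C1∋P]  r_C1² − 49 = 0  ⇒  r_C1 = 7 (r>0 drops 1)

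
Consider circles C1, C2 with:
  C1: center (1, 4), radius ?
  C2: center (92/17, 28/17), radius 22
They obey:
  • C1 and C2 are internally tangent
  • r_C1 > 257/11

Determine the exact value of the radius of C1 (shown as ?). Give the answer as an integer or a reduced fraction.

1. [int C1,C2]  r_C1² − 44r_C1 + 459 = 0  ⇒  r_C1 = 17 or 27
2. given r_C1 > 257/11: keep 27

27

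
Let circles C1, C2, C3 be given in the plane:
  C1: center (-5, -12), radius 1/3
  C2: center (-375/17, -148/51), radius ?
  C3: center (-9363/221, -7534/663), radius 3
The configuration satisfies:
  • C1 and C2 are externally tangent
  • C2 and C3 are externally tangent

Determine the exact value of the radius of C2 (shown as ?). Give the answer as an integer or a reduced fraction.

19

1. [ext C1·C2]  r_C2² + (2/3)r_C2 − 1121/3 = 0  ⇒  r_C2 = 19 (r>0 drops 1)
2. [ext C2·C3]  r_C2² + 6r_C2 − 475 = 0  ⇒  r_C2 = 19 (r>0 drops 1)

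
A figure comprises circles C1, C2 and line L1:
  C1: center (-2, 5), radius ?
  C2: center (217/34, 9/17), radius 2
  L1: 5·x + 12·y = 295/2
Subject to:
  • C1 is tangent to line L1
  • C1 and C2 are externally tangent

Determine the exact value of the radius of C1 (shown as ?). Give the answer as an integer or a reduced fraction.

1. [C1‖L1]  r_C1² − 225/4 = 0  ⇒  r_C1 = 15/2 (r>0 drops 1)
2. [ext C1·C2]  r_C1² + 4r_C1 − 345/4 = 0  ⇒  r_C1 = 15/2 (r>0 drops 1)

15/2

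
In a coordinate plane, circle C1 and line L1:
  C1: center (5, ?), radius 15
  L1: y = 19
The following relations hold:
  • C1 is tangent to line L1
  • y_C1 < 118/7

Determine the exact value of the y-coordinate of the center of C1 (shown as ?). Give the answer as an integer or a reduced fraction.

1. [C1‖L1]  y_C1² − 38y_C1 + 136 = 0  ⇒  y_C1 = 4 or 34
2. given y_C1 < 118/7: keep 4

4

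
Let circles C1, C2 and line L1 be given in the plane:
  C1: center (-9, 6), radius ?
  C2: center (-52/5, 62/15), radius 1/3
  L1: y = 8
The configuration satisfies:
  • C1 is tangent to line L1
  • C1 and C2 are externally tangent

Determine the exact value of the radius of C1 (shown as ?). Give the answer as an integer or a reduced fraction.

1. [C1‖L1]  r_C1² − 4 = 0  ⇒  r_C1 = 2 (r>0 drops 1)
2. [ext C1·C2]  r_C1² + (2/3)r_C1 − 16/3 = 0  ⇒  r_C1 = 2 (r>0 drops 1)

2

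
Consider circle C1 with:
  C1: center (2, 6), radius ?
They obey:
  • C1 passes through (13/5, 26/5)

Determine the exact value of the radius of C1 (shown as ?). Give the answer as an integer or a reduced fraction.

1. [C1∋P]  r_C1² − 1 = 0  ⇒  r_C1 = 1 (r>0 drops 1)

1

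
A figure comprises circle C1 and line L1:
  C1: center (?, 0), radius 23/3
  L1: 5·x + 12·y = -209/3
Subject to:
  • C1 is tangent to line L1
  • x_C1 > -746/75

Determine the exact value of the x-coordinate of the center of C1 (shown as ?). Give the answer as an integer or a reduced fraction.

6

1. [C1‖L1]  x_C1² + (418/15)x_C1 − 1016/5 = 0  ⇒  x_C1 = -508/15 or 6
2. given x_C1 > -746/75: keep 6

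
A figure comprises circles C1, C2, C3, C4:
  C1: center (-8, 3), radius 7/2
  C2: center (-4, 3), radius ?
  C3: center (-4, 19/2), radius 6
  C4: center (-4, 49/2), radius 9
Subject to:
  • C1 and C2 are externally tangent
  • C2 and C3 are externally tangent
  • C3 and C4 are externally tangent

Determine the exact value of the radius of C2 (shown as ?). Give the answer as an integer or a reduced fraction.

1/2

1. [ext C1·C2]  r_C2² + 7r_C2 − 15/4 = 0  ⇒  r_C2 = 1/2 (r>0 drops 1)
2. [ext C2·C3]  r_C2² + 12r_C2 − 25/4 = 0  ⇒  r_C2 = 1/2 (r>0 drops 1)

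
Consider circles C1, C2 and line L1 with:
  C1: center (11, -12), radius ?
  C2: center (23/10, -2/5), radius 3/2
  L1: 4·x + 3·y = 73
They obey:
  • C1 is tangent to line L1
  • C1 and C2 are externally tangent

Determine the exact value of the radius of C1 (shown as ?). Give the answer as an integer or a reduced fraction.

1. [C1‖L1]  r_C1² − 169 = 0  ⇒  r_C1 = 13 (r>0 drops 1)
2. [ext C1·C2]  r_C1² + 3r_C1 − 208 = 0  ⇒  r_C1 = 13 (r>0 drops 1)

13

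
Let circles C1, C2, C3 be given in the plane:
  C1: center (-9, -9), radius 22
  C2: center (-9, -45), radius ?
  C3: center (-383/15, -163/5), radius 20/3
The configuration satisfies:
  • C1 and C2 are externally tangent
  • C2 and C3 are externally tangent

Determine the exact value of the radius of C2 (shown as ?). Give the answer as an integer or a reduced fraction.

14

1. [ext C1·C2]  r_C2² + 44r_C2 − 812 = 0  ⇒  r_C2 = 14 (r>0 drops 1)
2. [ext C2·C3]  r_C2² + (40/3)r_C2 − 1148/3 = 0  ⇒  r_C2 = 14 (r>0 drops 1)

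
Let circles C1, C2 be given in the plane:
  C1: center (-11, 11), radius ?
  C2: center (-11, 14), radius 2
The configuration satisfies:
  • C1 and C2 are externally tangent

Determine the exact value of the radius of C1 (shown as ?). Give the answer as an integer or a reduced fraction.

1. [ext C1·C2]  r_C1² + 4r_C1 − 5 = 0  ⇒  r_C1 = 1 (r>0 drops 1)

1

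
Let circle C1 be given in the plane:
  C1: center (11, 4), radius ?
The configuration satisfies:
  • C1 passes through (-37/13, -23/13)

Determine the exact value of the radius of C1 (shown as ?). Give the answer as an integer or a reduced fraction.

15

1. [C1∋P]  r_C1² − 225 = 0  ⇒  r_C1 = 15 (r>0 drops 1)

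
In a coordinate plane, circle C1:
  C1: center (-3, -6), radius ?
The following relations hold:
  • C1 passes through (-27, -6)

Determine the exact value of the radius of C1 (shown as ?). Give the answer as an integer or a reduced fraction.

1. [C1∋P]  r_C1² − 576 = 0  ⇒  r_C1 = 24 (r>0 drops 1)

24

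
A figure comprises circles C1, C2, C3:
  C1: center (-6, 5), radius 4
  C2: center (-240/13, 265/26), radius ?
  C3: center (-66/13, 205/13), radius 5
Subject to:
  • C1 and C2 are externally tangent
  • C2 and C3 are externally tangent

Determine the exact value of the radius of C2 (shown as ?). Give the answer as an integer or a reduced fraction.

1. [ext C1·C2]  r_C2² + 8r_C2 − 665/4 = 0  ⇒  r_C2 = 19/2 (r>0 drops 1)
2. [ext C2·C3]  r_C2² + 10r_C2 − 741/4 = 0  ⇒  r_C2 = 19/2 (r>0 drops 1)

19/2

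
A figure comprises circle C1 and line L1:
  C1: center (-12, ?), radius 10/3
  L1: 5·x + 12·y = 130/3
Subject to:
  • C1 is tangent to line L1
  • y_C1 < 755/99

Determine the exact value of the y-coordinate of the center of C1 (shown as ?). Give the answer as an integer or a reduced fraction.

1. [C1‖L1]  y_C1² − (155/9)y_C1 + 550/9 = 0  ⇒  y_C1 = 5 or 110/9
2. given y_C1 < 755/99: keep 5

5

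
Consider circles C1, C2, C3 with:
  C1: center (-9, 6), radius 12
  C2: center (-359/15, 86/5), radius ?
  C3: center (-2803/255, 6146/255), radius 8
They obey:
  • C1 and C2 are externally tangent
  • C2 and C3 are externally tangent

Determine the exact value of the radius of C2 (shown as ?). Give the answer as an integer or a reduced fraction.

1. [ext C1·C2]  r_C2² + 24r_C2 − 1840/9 = 0  ⇒  r_C2 = 20/3 (r>0 drops 1)
2. [ext C2·C3]  r_C2² + 16r_C2 − 1360/9 = 0  ⇒  r_C2 = 20/3 (r>0 drops 1)

20/3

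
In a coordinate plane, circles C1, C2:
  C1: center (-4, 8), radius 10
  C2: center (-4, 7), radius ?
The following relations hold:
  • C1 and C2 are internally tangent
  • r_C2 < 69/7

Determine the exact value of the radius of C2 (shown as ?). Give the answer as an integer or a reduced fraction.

1. [int C1,C2]  r_C2² − 20r_C2 + 99 = 0  ⇒  r_C2 = 9 or 11
2. given r_C2 < 69/7: keep 9

9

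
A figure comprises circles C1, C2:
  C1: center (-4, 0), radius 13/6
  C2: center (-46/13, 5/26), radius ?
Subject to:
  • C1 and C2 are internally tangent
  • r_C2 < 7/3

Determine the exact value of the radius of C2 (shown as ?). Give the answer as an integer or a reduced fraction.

1. [int C1,C2]  r_C2² − (13/3)r_C2 + 40/9 = 0  ⇒  r_C2 = 5/3 or 8/3
2. given r_C2 < 7/3: keep 5/3

5/3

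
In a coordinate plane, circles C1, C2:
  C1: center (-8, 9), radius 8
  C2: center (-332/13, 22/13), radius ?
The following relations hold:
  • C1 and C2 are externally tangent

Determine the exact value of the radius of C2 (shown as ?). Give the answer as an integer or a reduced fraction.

11

1. [ext C1·C2]  r_C2² + 16r_C2 − 297 = 0  ⇒  r_C2 = 11 (r>0 drops 1)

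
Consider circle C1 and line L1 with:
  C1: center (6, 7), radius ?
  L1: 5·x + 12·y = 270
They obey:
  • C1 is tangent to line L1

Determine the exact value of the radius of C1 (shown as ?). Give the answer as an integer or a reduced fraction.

1. [C1‖L1]  r_C1² − 144 = 0  ⇒  r_C1 = 12 (r>0 drops 1)

12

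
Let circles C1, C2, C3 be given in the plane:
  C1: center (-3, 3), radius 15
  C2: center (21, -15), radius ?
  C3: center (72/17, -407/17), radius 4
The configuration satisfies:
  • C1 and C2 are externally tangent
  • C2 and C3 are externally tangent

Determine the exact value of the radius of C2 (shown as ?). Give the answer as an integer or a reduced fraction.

15

1. [ext C1·C2]  r_C2² + 30r_C2 − 675 = 0  ⇒  r_C2 = 15 (r>0 drops 1)
2. [ext C2·C3]  r_C2² + 8r_C2 − 345 = 0  ⇒  r_C2 = 15 (r>0 drops 1)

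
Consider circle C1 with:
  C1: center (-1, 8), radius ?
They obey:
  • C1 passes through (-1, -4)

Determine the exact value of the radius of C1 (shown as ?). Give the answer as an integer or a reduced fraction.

1. [C1∋P]  r_C1² − 144 = 0  ⇒  r_C1 = 12 (r>0 drops 1)

12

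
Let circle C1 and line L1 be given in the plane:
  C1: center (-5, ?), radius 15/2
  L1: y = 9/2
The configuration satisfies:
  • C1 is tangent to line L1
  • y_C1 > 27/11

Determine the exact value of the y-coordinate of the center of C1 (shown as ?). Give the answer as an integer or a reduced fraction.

1. [C1‖L1]  y_C1² − 9y_C1 − 36 = 0  ⇒  y_C1 = -3 or 12
2. given y_C1 > 27/11: keep 12

12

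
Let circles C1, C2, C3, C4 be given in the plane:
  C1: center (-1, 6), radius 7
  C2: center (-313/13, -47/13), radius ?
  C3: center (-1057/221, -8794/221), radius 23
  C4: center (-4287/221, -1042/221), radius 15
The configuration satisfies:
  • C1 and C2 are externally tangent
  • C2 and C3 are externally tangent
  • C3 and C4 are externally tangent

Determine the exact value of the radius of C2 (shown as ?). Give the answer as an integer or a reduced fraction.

18

1. [ext C1·C2]  r_C2² + 14r_C2 − 576 = 0  ⇒  r_C2 = 18 (r>0 drops 1)
2. [ext C2·C3]  r_C2² + 46r_C2 − 1152 = 0  ⇒  r_C2 = 18 (r>0 drops 1)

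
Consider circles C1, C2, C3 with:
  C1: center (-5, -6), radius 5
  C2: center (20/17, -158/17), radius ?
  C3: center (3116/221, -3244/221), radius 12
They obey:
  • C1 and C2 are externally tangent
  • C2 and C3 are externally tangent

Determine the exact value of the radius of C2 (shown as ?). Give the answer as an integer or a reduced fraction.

2

1. [ext C1·C2]  r_C2² + 10r_C2 − 24 = 0  ⇒  r_C2 = 2 (r>0 drops 1)
2. [ext C2·C3]  r_C2² + 24r_C2 − 52 = 0  ⇒  r_C2 = 2 (r>0 drops 1)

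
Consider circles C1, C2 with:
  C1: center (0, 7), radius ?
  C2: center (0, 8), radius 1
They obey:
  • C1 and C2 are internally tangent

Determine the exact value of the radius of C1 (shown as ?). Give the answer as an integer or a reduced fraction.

1. [int C1,C2]  r_C1² − 2r_C1 = 0  ⇒  r_C1 = 2 (r>0 drops 1)

2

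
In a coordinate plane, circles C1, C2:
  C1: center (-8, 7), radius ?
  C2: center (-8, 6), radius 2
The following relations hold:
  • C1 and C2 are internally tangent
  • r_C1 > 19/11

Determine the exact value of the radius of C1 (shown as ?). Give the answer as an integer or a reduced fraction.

3

1. [int C1,C2]  r_C1² − 4r_C1 + 3 = 0  ⇒  r_C1 = 1 or 3
2. given r_C1 > 19/11: keep 3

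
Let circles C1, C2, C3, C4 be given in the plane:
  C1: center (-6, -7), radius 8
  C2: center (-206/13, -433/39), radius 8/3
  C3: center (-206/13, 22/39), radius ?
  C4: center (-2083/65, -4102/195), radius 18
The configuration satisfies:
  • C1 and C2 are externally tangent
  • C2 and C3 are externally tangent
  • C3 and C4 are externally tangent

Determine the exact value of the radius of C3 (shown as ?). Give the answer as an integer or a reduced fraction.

9

1. [ext C2·C3]  r_C3² + (16/3)r_C3 − 129 = 0  ⇒  r_C3 = 9 (r>0 drops 1)
2. [ext C3·C4]  r_C3² + 36r_C3 − 405 = 0  ⇒  r_C3 = 9 (r>0 drops 1)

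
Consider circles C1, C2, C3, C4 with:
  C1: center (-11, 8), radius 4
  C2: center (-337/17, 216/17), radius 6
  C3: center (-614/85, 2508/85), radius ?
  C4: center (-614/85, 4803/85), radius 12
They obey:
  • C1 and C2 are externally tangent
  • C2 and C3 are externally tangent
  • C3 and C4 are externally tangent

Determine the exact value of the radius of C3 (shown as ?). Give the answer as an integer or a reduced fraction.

1. [ext C2·C3]  r_C3² + 12r_C3 − 405 = 0  ⇒  r_C3 = 15 (r>0 drops 1)
2. [ext C3·C4]  r_C3² + 24r_C3 − 585 = 0  ⇒  r_C3 = 15 (r>0 drops 1)

15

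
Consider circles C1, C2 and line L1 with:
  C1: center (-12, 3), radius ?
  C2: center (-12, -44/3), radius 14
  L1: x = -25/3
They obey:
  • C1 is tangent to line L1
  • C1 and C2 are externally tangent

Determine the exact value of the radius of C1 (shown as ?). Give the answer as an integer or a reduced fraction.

11/3

1. [C1‖L1]  r_C1² − 121/9 = 0  ⇒  r_C1 = 11/3 (r>0 drops 1)
2. [ext C1·C2]  r_C1² + 28r_C1 − 1045/9 = 0  ⇒  r_C1 = 11/3 (r>0 drops 1)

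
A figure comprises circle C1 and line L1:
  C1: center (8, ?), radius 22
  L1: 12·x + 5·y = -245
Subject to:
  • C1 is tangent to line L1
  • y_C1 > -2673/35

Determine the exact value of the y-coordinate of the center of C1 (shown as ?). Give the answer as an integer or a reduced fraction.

1. [C1‖L1]  y_C1² + (682/5)y_C1 + 6897/5 = 0  ⇒  y_C1 = -627/5 or -11
2. given y_C1 > -2673/35: keep -11

-11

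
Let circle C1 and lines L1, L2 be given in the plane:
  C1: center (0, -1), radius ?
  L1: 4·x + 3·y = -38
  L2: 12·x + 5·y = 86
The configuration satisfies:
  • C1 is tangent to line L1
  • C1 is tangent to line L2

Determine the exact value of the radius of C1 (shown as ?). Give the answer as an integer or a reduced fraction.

7

1. [C1‖L1]  r_C1² − 49 = 0  ⇒  r_C1 = 7 (r>0 drops 1)
2. [C1‖L2]  r_C1² − 49 = 0  ⇒  r_C1 = 7 (r>0 drops 1)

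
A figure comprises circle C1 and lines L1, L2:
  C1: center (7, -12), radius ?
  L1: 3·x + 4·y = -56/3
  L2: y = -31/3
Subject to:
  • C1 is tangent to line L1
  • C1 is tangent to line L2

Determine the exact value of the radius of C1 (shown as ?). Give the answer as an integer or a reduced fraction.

5/3

1. [C1‖L1]  r_C1² − 25/9 = 0  ⇒  r_C1 = 5/3 (r>0 drops 1)
2. [C1‖L2]  r_C1² − 25/9 = 0  ⇒  r_C1 = 5/3 (r>0 drops 1)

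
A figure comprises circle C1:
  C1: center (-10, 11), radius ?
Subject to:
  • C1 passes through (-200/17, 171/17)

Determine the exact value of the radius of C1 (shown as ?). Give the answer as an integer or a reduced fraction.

2

1. [C1∋P]  r_C1² − 4 = 0  ⇒  r_C1 = 2 (r>0 drops 1)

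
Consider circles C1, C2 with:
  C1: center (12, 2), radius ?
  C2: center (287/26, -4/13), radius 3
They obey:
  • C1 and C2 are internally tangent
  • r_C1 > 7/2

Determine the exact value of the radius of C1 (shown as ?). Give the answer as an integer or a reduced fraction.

11/2

1. [int C1,C2]  r_C1² − 6r_C1 + 11/4 = 0  ⇒  r_C1 = 1/2 or 11/2
2. given r_C1 > 7/2: keep 11/2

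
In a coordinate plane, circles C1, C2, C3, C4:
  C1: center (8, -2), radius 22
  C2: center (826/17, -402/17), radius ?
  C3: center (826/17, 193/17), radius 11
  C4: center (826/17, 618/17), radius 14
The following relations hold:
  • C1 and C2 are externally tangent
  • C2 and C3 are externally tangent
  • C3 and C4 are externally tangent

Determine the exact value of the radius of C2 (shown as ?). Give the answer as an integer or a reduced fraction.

24

1. [ext C1·C2]  r_C2² + 44r_C2 − 1632 = 0  ⇒  r_C2 = 24 (r>0 drops 1)
2. [ext C2·C3]  r_C2² + 22r_C2 − 1104 = 0  ⇒  r_C2 = 24 (r>0 drops 1)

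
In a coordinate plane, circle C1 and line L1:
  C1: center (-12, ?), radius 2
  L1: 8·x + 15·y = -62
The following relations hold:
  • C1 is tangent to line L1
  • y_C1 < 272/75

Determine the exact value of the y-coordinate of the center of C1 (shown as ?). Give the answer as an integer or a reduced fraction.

0

1. [C1‖L1]  y_C1² − (68/15)y_C1 = 0  ⇒  y_C1 = 0 or 68/15
2. given y_C1 < 272/75: keep 0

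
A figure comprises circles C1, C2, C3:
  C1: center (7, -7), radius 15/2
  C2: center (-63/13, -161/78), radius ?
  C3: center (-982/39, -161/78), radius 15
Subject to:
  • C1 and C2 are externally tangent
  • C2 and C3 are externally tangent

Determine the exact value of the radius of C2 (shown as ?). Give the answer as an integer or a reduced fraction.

1. [ext C1·C2]  r_C2² + 15r_C2 − 976/9 = 0  ⇒  r_C2 = 16/3 (r>0 drops 1)
2. [ext C2·C3]  r_C2² + 30r_C2 − 1696/9 = 0  ⇒  r_C2 = 16/3 (r>0 drops 1)

16/3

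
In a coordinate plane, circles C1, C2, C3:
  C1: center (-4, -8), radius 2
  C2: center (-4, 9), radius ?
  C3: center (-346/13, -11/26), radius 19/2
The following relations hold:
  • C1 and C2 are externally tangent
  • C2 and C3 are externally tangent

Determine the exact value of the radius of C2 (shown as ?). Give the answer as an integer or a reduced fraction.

1. [ext C1·C2]  r_C2² + 4r_C2 − 285 = 0  ⇒  r_C2 = 15 (r>0 drops 1)
2. [ext C2·C3]  r_C2² + 19r_C2 − 510 = 0  ⇒  r_C2 = 15 (r>0 drops 1)

15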